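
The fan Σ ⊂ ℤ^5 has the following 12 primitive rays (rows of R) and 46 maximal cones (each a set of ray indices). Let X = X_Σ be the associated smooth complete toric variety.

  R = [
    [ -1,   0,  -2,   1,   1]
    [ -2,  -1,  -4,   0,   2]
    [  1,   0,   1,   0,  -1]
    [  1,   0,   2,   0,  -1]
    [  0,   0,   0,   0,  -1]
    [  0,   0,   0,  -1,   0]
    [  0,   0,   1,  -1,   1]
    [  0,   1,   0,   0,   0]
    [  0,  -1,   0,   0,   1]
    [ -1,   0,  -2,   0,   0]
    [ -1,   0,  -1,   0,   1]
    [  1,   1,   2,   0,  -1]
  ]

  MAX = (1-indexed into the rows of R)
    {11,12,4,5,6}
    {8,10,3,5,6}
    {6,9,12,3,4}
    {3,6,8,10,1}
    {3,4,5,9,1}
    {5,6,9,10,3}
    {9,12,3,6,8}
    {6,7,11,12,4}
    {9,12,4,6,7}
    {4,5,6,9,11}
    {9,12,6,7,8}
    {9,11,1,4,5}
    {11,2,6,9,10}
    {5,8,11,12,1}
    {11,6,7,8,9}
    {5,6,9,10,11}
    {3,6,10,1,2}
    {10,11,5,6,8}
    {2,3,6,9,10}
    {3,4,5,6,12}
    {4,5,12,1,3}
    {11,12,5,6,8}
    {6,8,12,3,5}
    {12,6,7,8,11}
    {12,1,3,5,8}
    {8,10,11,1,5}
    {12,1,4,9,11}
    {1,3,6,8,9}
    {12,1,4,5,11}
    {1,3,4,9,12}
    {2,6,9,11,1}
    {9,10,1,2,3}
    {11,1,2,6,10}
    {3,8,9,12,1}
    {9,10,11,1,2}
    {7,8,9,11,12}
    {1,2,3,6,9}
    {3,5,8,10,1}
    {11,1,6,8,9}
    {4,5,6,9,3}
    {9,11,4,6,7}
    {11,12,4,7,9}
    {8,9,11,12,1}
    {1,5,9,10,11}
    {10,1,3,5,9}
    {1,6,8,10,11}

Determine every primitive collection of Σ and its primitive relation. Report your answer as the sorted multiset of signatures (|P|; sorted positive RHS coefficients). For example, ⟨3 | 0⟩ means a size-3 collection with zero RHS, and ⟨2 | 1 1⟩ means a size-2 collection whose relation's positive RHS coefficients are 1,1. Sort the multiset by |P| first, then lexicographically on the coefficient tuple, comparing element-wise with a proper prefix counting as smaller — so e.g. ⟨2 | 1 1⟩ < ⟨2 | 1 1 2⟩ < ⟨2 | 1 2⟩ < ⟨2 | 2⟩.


Δ(Σ) — 12 vertices, 21 min non-faces:

  P = {3,11}:  v_{3} + v_{11} = 0 ; sig = ⟨2 | 0⟩
  P = {4,8}:  v_{4} + v_{8} = v_{12} ; sig = ⟨2 | 1⟩
  P = {4,10}:  v_{4} + v_{10} = v_{5} ; sig = ⟨2 | 1⟩
  P = {2,4}:  v_{2} + v_{4} = v_{9} + v_{10} ; sig = ⟨2 | 1 1⟩
  P = {2,12}:  v_{2} + v_{12} = v_{1} + v_{6} ; sig = ⟨2 | 1 1⟩
  P = {7,10}:  v_{7} + v_{10} = v_{6} + v_{11} ; sig = ⟨2 | 1 1⟩
  P = {10,12}:  v_{10} + v_{12} = v_{5} + v_{8} ; sig = ⟨2 | 1 1⟩
  P = {1,7}:  v_{1} + v_{7} = v_{8} + v_{9} + v_{11} ; sig = ⟨2 | 1 1 1⟩
  P = {3,7}:  v_{3} + v_{7} = v_{6} + v_{9} + v_{12} ; sig = ⟨2 | 1 1 1⟩
  P = {5,7}:  v_{5} + v_{7} = v_{4} + v_{6} + v_{11} ; sig = ⟨2 | 1 1 1⟩
  P = {2,7}:  v_{2} + v_{7} = v_{1} + 2·v_{6} + v_{9} + v_{11} ; sig = ⟨2 | 1 1 1 2⟩
  P = {2,5}:  v_{2} + v_{5} = v_{9} + 2·v_{10} ; sig = ⟨2 | 1 2⟩
  P = {2,8}:  v_{2} + v_{8} = 2·v_{1} + 2·v_{6} ; sig = ⟨2 | 2 2⟩
  P = {1,4,6}:  v_{1} + v_{4} + v_{6} = 0 ; sig = ⟨3 | 0⟩
  P = {5,8,9}:  v_{5} + v_{8} + v_{9} = 0 ; sig = ⟨3 | 0⟩
  P = {1,5,6}:  v_{1} + v_{5} + v_{6} = v_{10} ; sig = ⟨3 | 1⟩
  P = {1,6,12}:  v_{1} + v_{6} + v_{12} = v_{8} ; sig = ⟨3 | 1⟩
  P = {5,9,12}:  v_{5} + v_{9} + v_{12} = v_{4} ; sig = ⟨3 | 1⟩
  P = {8,9,10}:  v_{8} + v_{9} + v_{10} = v_{1} + v_{6} ; sig = ⟨3 | 1 1⟩
  P = {1,6,9,10}:  v_{1} + v_{6} + v_{9} + v_{10} = v_{2} ; sig = ⟨4 | 1⟩
  P = {6,9,11,12}:  v_{6} + v_{9} + v_{11} + v_{12} = v_{7} ; sig = ⟨4 | 1⟩

Signatures (|P|; sorted positive RHS coefficients), sorted:
[⟨2 | 0⟩, ⟨2 | 1⟩, ⟨2 | 1⟩, ⟨2 | 1 1⟩, ⟨2 | 1 1⟩, ⟨2 | 1 1⟩, ⟨2 | 1 1⟩, ⟨2 | 1 1 1⟩, ⟨2 | 1 1 1⟩, ⟨2 | 1 1 1⟩, ⟨2 | 1 1 1 2⟩, ⟨2 | 1 2⟩, ⟨2 | 2 2⟩, ⟨3 | 0⟩, ⟨3 | 0⟩, ⟨3 | 1⟩, ⟨3 | 1⟩, ⟨3 | 1⟩, ⟨3 | 1 1⟩, ⟨4 | 1⟩, ⟨4 | 1⟩]


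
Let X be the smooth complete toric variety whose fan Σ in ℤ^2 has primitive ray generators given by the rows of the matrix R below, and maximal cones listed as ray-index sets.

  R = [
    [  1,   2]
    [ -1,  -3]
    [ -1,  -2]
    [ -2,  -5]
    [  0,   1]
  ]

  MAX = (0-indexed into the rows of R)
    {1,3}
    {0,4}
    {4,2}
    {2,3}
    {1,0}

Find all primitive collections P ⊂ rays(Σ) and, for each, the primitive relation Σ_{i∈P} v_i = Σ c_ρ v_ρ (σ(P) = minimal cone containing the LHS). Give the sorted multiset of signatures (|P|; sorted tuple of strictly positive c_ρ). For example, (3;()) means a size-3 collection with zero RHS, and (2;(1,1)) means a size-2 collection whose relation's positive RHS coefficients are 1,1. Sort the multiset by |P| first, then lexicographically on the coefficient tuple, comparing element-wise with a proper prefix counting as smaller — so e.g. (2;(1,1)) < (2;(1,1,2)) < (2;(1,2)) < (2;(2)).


Minimal non-faces — 5 found among 5 rays, 5 max cones:

  P={0,2}:  v_{0} + v_{2} = 0  so sig = (2;())
  P={0,3}:  v_{0} + v_{3} = v_{1}  so sig = (2;(1))
  P={1,2}:  v_{1} + v_{2} = v_{3}  so sig = (2;(1))
  P={1,4}:  v_{1} + v_{4} = v_{2}  so sig = (2;(1))
  P={3,4}:  v_{3} + v_{4} = 2·v_{2}  so sig = (2;(2))

Hence PRS(X_Σ) =
{ (2;()),  (2;(1)) ×3,  (2;(2)) }


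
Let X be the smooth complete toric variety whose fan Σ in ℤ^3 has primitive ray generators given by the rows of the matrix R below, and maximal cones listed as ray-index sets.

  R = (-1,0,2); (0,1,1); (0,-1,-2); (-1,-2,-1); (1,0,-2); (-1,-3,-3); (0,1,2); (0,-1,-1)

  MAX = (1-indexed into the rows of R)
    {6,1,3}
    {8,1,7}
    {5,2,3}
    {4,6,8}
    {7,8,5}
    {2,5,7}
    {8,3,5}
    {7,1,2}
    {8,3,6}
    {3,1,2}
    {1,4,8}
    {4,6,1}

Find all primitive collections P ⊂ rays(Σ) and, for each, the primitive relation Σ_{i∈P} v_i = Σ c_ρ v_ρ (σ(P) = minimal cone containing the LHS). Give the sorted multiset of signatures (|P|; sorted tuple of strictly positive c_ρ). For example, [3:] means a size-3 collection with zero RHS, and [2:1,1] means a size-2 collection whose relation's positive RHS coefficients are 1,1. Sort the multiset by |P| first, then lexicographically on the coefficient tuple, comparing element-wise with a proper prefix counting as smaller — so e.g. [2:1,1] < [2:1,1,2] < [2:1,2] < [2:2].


Δ(Σ) — 8 vertices, 12 min non-faces:

  • {1,5}:  v_{1} + v_{5} = 0  ⟹  sig = [2:]
  • {2,8}:  v_{2} + v_{8} = 0  ⟹  sig = [2:]
  • {3,7}:  v_{3} + v_{7} = 0  ⟹  sig = [2:]
  • {3,4}:  v_{3} + v_{4} = v_{6}  ⟹  sig = [2:1]
  • {6,7}:  v_{6} + v_{7} = v_{4}  ⟹  sig = [2:1]
  • {2,4}:  v_{2} + v_{4} = v_{1} + v_{3}  ⟹  sig = [2:1,1]
  • {4,5}:  v_{4} + v_{5} = v_{3} + v_{8}  ⟹  sig = [2:1,1]
  • {4,7}:  v_{4} + v_{7} = v_{1} + v_{8}  ⟹  sig = [2:1,1]
  • {2,6}:  v_{2} + v_{6} = v_{1} + 2·v_{3}  ⟹  sig = [2:1,2]
  • {5,6}:  v_{5} + v_{6} = 2·v_{3} + v_{8}  ⟹  sig = [2:1,2]
  • {1,3,8}:  v_{1} + v_{3} + v_{8} = v_{4}  ⟹  sig = [3:1]
  • {1,6,8}:  v_{1} + v_{6} + v_{8} = 2·v_{4}  ⟹  sig = [3:2]

so the primitive-relation signature multiset is
    |P|=2: 10 collections, coeffs (), (), (), (1), (1), (1,1), (1,1), (1,1), (1,2), (1,2)
    |P|=3: 2 collections, coeffs (1), (2)


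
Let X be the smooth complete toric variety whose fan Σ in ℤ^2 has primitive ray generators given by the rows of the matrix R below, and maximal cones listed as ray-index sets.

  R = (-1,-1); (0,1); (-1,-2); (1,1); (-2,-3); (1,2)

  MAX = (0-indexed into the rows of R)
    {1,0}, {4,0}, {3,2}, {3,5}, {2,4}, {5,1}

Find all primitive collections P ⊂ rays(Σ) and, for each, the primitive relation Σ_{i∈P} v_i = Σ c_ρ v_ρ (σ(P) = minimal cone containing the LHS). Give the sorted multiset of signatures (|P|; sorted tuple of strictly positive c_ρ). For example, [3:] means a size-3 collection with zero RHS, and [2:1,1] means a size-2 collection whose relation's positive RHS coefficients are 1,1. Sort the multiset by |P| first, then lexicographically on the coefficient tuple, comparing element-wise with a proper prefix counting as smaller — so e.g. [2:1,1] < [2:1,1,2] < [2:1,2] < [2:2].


9 collections generate NE(X_Σ); each relation:

  P = {0,3}:  v_{0} + v_{3} = 0  →  sig = [2:]
  P = {2,5}:  v_{2} + v_{5} = 0  →  sig = [2:]
  P = {0,2}:  v_{0} + v_{2} = v_{4}  →  sig = [2:1]
  P = {0,5}:  v_{0} + v_{5} = v_{1}  →  sig = [2:1]
  P = {1,2}:  v_{1} + v_{2} = v_{0}  →  sig = [2:1]
  P = {1,3}:  v_{1} + v_{3} = v_{5}  →  sig = [2:1]
  P = {3,4}:  v_{3} + v_{4} = v_{2}  →  sig = [2:1]
  P = {4,5}:  v_{4} + v_{5} = v_{0}  →  sig = [2:1]
  P = {1,4}:  v_{1} + v_{4} = 2·v_{0}  →  sig = [2:2]

Hence PRS(X_Σ) =
    |P|=2: 9 collections, coeffs (), (), (1), (1), (1), (1), (1), (1), (2)


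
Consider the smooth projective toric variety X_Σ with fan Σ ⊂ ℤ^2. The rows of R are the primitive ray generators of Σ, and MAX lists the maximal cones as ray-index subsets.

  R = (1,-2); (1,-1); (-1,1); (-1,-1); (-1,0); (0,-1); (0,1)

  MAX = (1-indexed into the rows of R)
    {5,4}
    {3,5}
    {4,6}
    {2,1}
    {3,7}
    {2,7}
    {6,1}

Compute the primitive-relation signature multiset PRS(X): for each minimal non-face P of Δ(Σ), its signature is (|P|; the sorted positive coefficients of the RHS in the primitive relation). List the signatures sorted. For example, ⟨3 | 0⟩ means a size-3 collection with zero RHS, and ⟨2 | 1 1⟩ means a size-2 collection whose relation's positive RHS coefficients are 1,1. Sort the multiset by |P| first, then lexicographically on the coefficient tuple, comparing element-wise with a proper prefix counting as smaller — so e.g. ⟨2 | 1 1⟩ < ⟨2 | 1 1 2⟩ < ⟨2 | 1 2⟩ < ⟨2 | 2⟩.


Σ has 14 primitive collections:

  {2,3}:  v_{2} + v_{3} = 0  ⟹  sig = ⟨2 | 0⟩
  {6,7}:  v_{6} + v_{7} = 0  ⟹  sig = ⟨2 | 0⟩
  {1,3}:  v_{1} + v_{3} = v_{6}  ⟹  sig = ⟨2 | 1⟩
  {1,7}:  v_{1} + v_{7} = v_{2}  ⟹  sig = ⟨2 | 1⟩
  {2,5}:  v_{2} + v_{5} = v_{6}  ⟹  sig = ⟨2 | 1⟩
  {2,6}:  v_{2} + v_{6} = v_{1}  ⟹  sig = ⟨2 | 1⟩
  {3,6}:  v_{3} + v_{6} = v_{5}  ⟹  sig = ⟨2 | 1⟩
  {4,7}:  v_{4} + v_{7} = v_{5}  ⟹  sig = ⟨2 | 1⟩
  {5,6}:  v_{5} + v_{6} = v_{4}  ⟹  sig = ⟨2 | 1⟩
  {5,7}:  v_{5} + v_{7} = v_{3}  ⟹  sig = ⟨2 | 1⟩
  {1,5}:  v_{1} + v_{5} = 2·v_{6}  ⟹  sig = ⟨2 | 2⟩
  {2,4}:  v_{2} + v_{4} = 2·v_{6}  ⟹  sig = ⟨2 | 2⟩
  {3,4}:  v_{3} + v_{4} = 2·v_{5}  ⟹  sig = ⟨2 | 2⟩
  {1,4}:  v_{1} + v_{4} = 3·v_{6}  ⟹  sig = ⟨2 | 3⟩

so the primitive-relation signature multiset is
{ ⟨2 | 0⟩ ×2,  ⟨2 | 1⟩ ×8,  ⟨2 | 2⟩ ×3,  ⟨2 | 3⟩ }


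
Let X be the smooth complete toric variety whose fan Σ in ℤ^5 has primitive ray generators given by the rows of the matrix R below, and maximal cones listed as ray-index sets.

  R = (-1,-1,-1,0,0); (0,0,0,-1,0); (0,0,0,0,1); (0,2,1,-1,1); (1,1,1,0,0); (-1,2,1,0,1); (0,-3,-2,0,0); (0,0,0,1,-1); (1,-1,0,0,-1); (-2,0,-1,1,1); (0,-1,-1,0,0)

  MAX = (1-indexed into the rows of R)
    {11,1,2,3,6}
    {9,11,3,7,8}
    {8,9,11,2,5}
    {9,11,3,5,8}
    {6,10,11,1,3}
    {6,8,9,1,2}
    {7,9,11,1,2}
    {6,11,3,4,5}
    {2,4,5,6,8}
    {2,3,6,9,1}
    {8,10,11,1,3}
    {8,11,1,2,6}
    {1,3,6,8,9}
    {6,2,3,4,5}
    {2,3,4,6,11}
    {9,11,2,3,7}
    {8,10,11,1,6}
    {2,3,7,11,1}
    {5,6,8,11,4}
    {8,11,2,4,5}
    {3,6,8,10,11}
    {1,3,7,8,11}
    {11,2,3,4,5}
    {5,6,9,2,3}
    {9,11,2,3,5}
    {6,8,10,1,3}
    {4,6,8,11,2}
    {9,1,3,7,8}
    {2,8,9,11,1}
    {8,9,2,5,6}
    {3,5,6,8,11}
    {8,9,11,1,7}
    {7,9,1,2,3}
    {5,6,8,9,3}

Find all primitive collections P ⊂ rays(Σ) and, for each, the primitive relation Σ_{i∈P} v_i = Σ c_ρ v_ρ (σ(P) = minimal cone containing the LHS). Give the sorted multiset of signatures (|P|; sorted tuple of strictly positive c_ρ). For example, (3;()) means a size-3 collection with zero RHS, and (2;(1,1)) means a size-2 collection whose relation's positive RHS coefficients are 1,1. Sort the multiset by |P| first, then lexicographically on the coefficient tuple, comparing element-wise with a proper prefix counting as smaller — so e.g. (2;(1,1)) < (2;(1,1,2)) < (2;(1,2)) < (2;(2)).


18 collections generate NE(X_Σ); each relation:

  P={1,5}:  v_{1} + v_{5} = 0  ⟹  sig = (2;())
  P={4,9}:  v_{4} + v_{9} = v_{2} + v_{5}  ⟹  sig = (2;(1,1))
  P={6,7}:  v_{6} + v_{7} = v_{1} + v_{3}  ⟹  sig = (2;(1,1))
  P={1,4}:  v_{1} + v_{4} = v_{2} + v_{6} + v_{11}  ⟹  sig = (2;(1,1,1))
  P={2,10}:  v_{2} + v_{10} = v_{1} + v_{6} + v_{11}  ⟹  sig = (2;(1,1,1))
  P={4,7}:  v_{4} + v_{7} = v_{2} + v_{3} + v_{11}  ⟹  sig = (2;(1,1,1))
  P={5,7}:  v_{5} + v_{7} = v_{3} + v_{9} + v_{11}  ⟹  sig = (2;(1,1,1))
  P={9,10}:  v_{9} + v_{10} = v_{1} + v_{3} + v_{8}  ⟹  sig = (2;(1,1,1))
  P={5,10}:  v_{5} + v_{10} = v_{3} + v_{6} + v_{8} + v_{11}  ⟹  sig = (2;(1,1,1,1))
  P={7,10}:  v_{7} + v_{10} = 2·v_{1} + 2·v_{3} + v_{8} + v_{11}  ⟹  sig = (2;(1,1,2,2))
  P={4,10}:  v_{4} + v_{10} = 2·v_{6} + 2·v_{11}  ⟹  sig = (2;(2,2))
  P={2,3,8}:  v_{2} + v_{3} + v_{8} = 0  ⟹  sig = (3;())
  P={6,9,11}:  v_{6} + v_{9} + v_{11} = 0  ⟹  sig = (3;())
  P={2,7,8}:  v_{2} + v_{7} + v_{8} = v_{1} + v_{9} + v_{11}  ⟹  sig = (3;(1,1,1))
  P={3,4,8}:  v_{3} + v_{4} + v_{8} = v_{5} + v_{6} + v_{11}  ⟹  sig = (3;(1,1,1))
  P={1,3,9,11}:  v_{1} + v_{3} + v_{9} + v_{11} = v_{7}  ⟹  sig = (4;(1))
  P={2,5,6,11}:  v_{2} + v_{5} + v_{6} + v_{11} = v_{4}  ⟹  sig = (4;(1))
  P={1,3,6,8,11}:  v_{1} + v_{3} + v_{6} + v_{8} + v_{11} = v_{10}  ⟹  sig = (5;(1))

so the primitive-relation signature multiset is
[(2;()), (2;(1,1)), (2;(1,1)), (2;(1,1,1)), (2;(1,1,1)), (2;(1,1,1)), (2;(1,1,1)), (2;(1,1,1)), (2;(1,1,1,1)), (2;(1,1,2,2)), (2;(2,2)), (3;()), (3;()), (3;(1,1,1)), (3;(1,1,1)), (4;(1)), (4;(1)), (5;(1))]


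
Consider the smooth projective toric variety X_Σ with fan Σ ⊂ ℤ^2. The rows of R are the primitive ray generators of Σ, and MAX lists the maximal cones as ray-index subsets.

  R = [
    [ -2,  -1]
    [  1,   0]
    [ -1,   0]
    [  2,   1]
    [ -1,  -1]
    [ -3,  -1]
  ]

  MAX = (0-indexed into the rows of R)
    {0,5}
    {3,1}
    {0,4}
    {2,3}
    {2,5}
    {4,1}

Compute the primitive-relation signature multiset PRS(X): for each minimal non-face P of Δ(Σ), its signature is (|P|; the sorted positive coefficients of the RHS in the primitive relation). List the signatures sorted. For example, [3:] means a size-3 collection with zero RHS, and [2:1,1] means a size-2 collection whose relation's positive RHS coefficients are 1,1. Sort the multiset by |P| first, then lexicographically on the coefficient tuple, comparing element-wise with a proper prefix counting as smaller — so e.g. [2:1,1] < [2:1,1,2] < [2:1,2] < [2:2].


9 collections generate NE(X_Σ); each relation:

  P={0,3}:  v_{0} + v_{3} = 0 — sig = [2:]
  P={1,2}:  v_{1} + v_{2} = 0 — sig = [2:]
  P={0,1}:  v_{0} + v_{1} = v_{4} — sig = [2:1]
  P={0,2}:  v_{0} + v_{2} = v_{5} — sig = [2:1]
  P={1,5}:  v_{1} + v_{5} = v_{0} — sig = [2:1]
  P={2,4}:  v_{2} + v_{4} = v_{0} — sig = [2:1]
  P={3,4}:  v_{3} + v_{4} = v_{1} — sig = [2:1]
  P={3,5}:  v_{3} + v_{5} = v_{2} — sig = [2:1]
  P={4,5}:  v_{4} + v_{5} = 2·v_{0} — sig = [2:2]

Signatures (|P|; sorted positive RHS coefficients), sorted:
[[2:], [2:], [2:1], [2:1], [2:1], [2:1], [2:1], [2:1], [2:2]]


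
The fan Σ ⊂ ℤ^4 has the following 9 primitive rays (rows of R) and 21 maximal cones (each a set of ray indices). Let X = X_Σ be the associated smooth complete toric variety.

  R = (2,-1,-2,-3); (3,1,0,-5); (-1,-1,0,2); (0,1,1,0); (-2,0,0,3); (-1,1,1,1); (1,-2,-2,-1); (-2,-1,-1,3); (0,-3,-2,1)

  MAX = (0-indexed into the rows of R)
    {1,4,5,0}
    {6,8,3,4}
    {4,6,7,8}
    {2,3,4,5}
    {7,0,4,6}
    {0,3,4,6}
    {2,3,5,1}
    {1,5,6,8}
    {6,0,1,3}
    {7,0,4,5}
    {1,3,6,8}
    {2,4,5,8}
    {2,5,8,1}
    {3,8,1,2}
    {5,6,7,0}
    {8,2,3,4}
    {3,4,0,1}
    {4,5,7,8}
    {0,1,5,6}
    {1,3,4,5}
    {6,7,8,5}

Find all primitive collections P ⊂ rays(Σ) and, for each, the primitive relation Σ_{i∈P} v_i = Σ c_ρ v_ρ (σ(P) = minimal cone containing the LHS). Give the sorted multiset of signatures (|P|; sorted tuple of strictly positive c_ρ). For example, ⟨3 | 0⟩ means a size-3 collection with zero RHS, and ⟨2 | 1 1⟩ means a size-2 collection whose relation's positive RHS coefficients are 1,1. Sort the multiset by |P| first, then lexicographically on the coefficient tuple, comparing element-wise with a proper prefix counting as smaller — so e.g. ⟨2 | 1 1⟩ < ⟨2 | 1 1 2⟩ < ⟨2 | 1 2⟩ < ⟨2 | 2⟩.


Primitive collections (13):

  P = {0,2}:  v_{0} + v_{2} = v_{6}  ⇒ sig = ⟨2 | 1⟩
  P = {2,6}:  v_{2} + v_{6} = v_{8}  ⇒ sig = ⟨2 | 1⟩
  P = {3,7}:  v_{3} + v_{7} = v_{4}  ⇒ sig = ⟨2 | 1⟩
  P = {1,7}:  v_{1} + v_{7} = v_{0} + v_{5}  ⇒ sig = ⟨2 | 1 1⟩
  P = {2,7}:  v_{2} + v_{7} = v_{4} + v_{5} + v_{8}  ⇒ sig = ⟨2 | 1 1 1⟩
  P = {0,8}:  v_{0} + v_{8} = 2·v_{6}  ⇒ sig = ⟨2 | 2⟩
  P = {1,2,4}:  v_{1} + v_{2} + v_{4} = 0  ⇒ sig = ⟨3 | 0⟩
  P = {3,5,6}:  v_{3} + v_{5} + v_{6} = 0  ⇒ sig = ⟨3 | 0⟩
  P = {1,4,6}:  v_{1} + v_{4} + v_{6} = v_{0}  ⇒ sig = ⟨3 | 1⟩
  P = {1,4,8}:  v_{1} + v_{4} + v_{8} = v_{6}  ⇒ sig = ⟨3 | 1⟩
  P = {3,5,8}:  v_{3} + v_{5} + v_{8} = v_{2}  ⇒ sig = ⟨3 | 1⟩
  P = {4,5,6}:  v_{4} + v_{5} + v_{6} = v_{7}  ⇒ sig = ⟨3 | 1⟩
  P = {0,3,5}:  v_{0} + v_{3} + v_{5} = v_{1} + v_{4}  ⇒ sig = ⟨3 | 1 1⟩

Hence PRS(X_Σ) =
    |P|=2: 6 collections, coeffs (1), (1), (1), (1,1), (1,1,1), (2)
    |P|=3: 7 collections, coeffs (), (), (1), (1), (1), (1), (1,1)


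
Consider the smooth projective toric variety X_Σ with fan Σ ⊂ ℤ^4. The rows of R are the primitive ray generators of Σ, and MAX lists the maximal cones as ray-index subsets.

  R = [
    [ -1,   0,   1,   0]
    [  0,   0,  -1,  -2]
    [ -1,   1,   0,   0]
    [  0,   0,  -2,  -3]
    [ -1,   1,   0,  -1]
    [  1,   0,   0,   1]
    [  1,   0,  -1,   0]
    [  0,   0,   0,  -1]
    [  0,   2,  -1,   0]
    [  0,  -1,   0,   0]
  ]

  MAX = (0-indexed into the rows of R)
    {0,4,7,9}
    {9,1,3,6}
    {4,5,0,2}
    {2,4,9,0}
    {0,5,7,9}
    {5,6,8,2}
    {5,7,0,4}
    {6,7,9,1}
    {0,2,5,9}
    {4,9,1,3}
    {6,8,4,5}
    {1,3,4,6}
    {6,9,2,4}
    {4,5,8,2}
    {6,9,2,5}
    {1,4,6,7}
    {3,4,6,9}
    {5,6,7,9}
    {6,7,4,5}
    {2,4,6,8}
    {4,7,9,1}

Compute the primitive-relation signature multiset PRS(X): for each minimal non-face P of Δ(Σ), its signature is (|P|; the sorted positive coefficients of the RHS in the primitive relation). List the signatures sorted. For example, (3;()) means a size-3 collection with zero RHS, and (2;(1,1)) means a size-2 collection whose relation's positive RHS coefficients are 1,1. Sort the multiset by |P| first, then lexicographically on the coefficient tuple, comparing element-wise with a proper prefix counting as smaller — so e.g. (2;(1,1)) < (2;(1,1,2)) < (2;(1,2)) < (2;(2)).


Primitive collections (18):

  P = {0,6}:  v_{0} + v_{6} = 0  →  sig = (2;())
  P = {2,7}:  v_{2} + v_{7} = v_{4}  →  sig = (2;(1))
  P = {1,5}:  v_{1} + v_{5} = v_{6} + v_{7}  →  sig = (2;(1,1))
  P = {3,5}:  v_{3} + v_{5} = v_{1} + v_{6}  →  sig = (2;(1,1))
  P = {8,9}:  v_{8} + v_{9} = v_{2} + v_{6}  →  sig = (2;(1,1))
  P = {0,1}:  v_{0} + v_{1} = v_{4} + v_{7} + v_{9}  →  sig = (2;(1,1,1))
  P = {0,3}:  v_{0} + v_{3} = v_{1} + v_{4} + v_{9}  →  sig = (2;(1,1,1))
  P = {0,8}:  v_{0} + v_{8} = v_{2} + v_{4} + v_{5}  →  sig = (2;(1,1,1))
  P = {1,2}:  v_{1} + v_{2} = 2·v_{4} + v_{6} + v_{9}  →  sig = (2;(1,1,2))
  P = {7,8}:  v_{7} + v_{8} = 2·v_{4} + v_{5} + v_{6}  →  sig = (2;(1,1,2))
  P = {3,8}:  v_{3} + v_{8} = 3·v_{4} + 3·v_{6} + v_{9}  →  sig = (2;(1,3,3))
  P = {3,7}:  v_{3} + v_{7} = 2·v_{1}  →  sig = (2;(2))
  P = {1,8}:  v_{1} + v_{8} = 2·v_{4} + 2·v_{6}  →  sig = (2;(2,2))
  P = {2,3}:  v_{2} + v_{3} = 3·v_{4} + 2·v_{6} + 2·v_{9}  →  sig = (2;(2,2,3))
  P = {4,5,9}:  v_{4} + v_{5} + v_{9} = 0  →  sig = (3;())
  P = {1,4,6,9}:  v_{1} + v_{4} + v_{6} + v_{9} = v_{3}  →  sig = (4;(1))
  P = {2,4,5,6}:  v_{2} + v_{4} + v_{5} + v_{6} = v_{8}  →  sig = (4;(1))
  P = {4,6,7,9}:  v_{4} + v_{6} + v_{7} + v_{9} = v_{1}  →  sig = (4;(1))

Hence PRS(X_Σ) =
{ (2;()),  (2;(1)),  (2;(1,1)) ×3,  (2;(1,1,1)) ×3,  (2;(1,1,2)) ×2,  (2;(1,3,3)),  (2;(2)),  (2;(2,2)),  (2;(2,2,3)),  (3;()),  (4;(1)) ×3 }


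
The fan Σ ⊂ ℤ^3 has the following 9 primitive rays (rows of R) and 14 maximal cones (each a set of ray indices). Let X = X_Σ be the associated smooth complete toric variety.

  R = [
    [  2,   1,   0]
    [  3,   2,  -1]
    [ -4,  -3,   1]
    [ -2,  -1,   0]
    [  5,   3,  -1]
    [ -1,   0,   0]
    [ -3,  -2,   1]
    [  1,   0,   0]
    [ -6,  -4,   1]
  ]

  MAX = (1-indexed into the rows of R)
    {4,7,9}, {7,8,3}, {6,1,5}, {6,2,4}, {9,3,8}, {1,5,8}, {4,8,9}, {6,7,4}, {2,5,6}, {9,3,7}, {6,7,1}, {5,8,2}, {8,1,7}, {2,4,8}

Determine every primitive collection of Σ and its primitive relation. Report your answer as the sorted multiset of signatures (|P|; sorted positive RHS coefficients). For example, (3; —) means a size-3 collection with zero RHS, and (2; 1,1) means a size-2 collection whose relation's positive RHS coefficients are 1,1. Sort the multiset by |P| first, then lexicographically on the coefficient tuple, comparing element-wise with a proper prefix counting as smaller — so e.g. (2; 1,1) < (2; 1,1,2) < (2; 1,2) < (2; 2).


Δ(Σ) — 9 vertices, 17 min non-faces:

  P={1,4}:  v_{1} + v_{4} = 0  ⟹  sig = (2; —)
  P={2,7}:  v_{2} + v_{7} = 0  ⟹  sig = (2; —)
  P={6,8}:  v_{6} + v_{8} = 0  ⟹  sig = (2; —)
  P={1,2}:  v_{1} + v_{2} = v_{5}  ⟹  sig = (2; 1)
  P={1,9}:  v_{1} + v_{9} = v_{3}  ⟹  sig = (2; 1)
  P={3,4}:  v_{3} + v_{4} = v_{9}  ⟹  sig = (2; 1)
  P={3,5}:  v_{3} + v_{5} = v_{8}  ⟹  sig = (2; 1)
  P={4,5}:  v_{4} + v_{5} = v_{2}  ⟹  sig = (2; 1)
  P={5,7}:  v_{5} + v_{7} = v_{1}  ⟹  sig = (2; 1)
  P={1,3}:  v_{1} + v_{3} = v_{7} + v_{8}  ⟹  sig = (2; 1,1)
  P={2,3}:  v_{2} + v_{3} = v_{4} + v_{8}  ⟹  sig = (2; 1,1)
  P={3,6}:  v_{3} + v_{6} = v_{4} + v_{7}  ⟹  sig = (2; 1,1)
  P={5,9}:  v_{5} + v_{9} = v_{4} + v_{8}  ⟹  sig = (2; 1,1)
  P={2,9}:  v_{2} + v_{9} = 2·v_{4} + v_{8}  ⟹  sig = (2; 1,2)
  P={6,9}:  v_{6} + v_{9} = 2·v_{4} + v_{7}  ⟹  sig = (2; 1,2)
  P={4,7,8}:  v_{4} + v_{7} + v_{8} = v_{3}  ⟹  sig = (3; 1)
  P={7,8,9}:  v_{7} + v_{8} + v_{9} = 2·v_{3}  ⟹  sig = (3; 2)

Hence PRS(X_Σ) =
{ (2; —) ×3,  (2; 1) ×6,  (2; 1,1) ×4,  (2; 1,2) ×2,  (3; 1),  (3; 2) }


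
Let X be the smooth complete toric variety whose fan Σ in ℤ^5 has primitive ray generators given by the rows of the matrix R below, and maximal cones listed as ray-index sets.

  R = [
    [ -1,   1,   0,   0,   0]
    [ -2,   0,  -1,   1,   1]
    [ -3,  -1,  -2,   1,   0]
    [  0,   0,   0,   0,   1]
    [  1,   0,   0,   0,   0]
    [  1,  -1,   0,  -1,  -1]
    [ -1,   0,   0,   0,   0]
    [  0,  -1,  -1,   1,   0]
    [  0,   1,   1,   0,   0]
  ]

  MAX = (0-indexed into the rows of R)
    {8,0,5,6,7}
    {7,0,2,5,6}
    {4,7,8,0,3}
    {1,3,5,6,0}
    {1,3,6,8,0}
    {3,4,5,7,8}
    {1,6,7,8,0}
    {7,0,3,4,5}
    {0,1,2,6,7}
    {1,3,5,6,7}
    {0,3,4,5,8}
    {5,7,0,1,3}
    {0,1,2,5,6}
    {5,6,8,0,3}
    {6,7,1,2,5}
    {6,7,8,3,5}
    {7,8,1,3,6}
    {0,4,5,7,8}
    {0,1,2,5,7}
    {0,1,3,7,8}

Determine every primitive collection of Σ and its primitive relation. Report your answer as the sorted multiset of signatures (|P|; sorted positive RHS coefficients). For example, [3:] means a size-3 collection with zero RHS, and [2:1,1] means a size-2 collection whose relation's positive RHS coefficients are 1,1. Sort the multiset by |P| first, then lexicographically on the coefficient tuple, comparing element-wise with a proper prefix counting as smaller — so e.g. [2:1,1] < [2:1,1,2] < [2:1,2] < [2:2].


9 minimal non-faces of Δ(Σ) (on 9 rays):

  {4,6}:  v_{4} + v_{6} = 0  ⟹  sig = [2:]
  {1,4}:  v_{1} + v_{4} = v_{0} + v_{3} + v_{7}  ⟹  sig = [2:1,1,1]
  {2,4}:  v_{2} + v_{4} = v_{0} + v_{1} + v_{5} + v_{7}  ⟹  sig = [2:1,1,1,1]
  {2,8}:  v_{2} + v_{8} = v_{0} + 2·v_{6} + v_{7}  ⟹  sig = [2:1,1,2]
  {2,3}:  v_{2} + v_{3} = 2·v_{1} + v_{5}  ⟹  sig = [2:1,2]
  {1,5,8}:  v_{1} + v_{5} + v_{8} = v_{6}  ⟹  sig = [3:1]
  {0,3,6,7}:  v_{0} + v_{3} + v_{6} + v_{7} = v_{1}  ⟹  sig = [4:1]
  {0,3,5,7,8}:  v_{0} + v_{3} + v_{5} + v_{7} + v_{8} = 0  ⟹  sig = [5:]
  {0,1,5,6,7}:  v_{0} + v_{1} + v_{5} + v_{6} + v_{7} = v_{2}  ⟹  sig = [5:1]

Signatures (|P|; sorted positive RHS coefficients), sorted:
{ [2:],  [2:1,1,1],  [2:1,1,1,1],  [2:1,1,2],  [2:1,2],  [3:1],  [4:1],  [5:],  [5:1] }


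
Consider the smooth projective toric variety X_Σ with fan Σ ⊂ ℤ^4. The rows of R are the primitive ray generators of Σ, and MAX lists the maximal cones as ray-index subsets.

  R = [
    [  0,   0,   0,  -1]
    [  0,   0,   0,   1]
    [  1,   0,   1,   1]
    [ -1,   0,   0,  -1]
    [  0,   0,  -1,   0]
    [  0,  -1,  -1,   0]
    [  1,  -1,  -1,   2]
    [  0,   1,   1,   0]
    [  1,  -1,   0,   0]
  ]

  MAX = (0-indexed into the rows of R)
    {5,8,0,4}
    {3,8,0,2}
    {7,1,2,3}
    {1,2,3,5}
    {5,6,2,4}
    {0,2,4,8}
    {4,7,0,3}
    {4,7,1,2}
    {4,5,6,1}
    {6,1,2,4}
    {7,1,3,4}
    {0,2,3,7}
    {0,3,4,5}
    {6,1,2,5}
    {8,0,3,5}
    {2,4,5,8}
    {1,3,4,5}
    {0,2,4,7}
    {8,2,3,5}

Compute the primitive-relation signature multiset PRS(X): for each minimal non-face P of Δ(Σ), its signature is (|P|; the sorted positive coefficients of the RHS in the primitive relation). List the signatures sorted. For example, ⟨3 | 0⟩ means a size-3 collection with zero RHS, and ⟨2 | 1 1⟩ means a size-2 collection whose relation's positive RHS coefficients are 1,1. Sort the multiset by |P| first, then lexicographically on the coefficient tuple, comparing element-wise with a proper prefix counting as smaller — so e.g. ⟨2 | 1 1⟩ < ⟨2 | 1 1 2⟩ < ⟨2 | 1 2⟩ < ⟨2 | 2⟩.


|primitive collections| = 12. Relations:

  P={0,1}:  v_{0} + v_{1} = 0 ; sig = ⟨2 | 0⟩
  P={5,7}:  v_{5} + v_{7} = 0 ; sig = ⟨2 | 0⟩
  P={1,8}:  v_{1} + v_{8} = v_{2} + v_{5} ; sig = ⟨2 | 1 1⟩
  P={3,6}:  v_{3} + v_{6} = v_{1} + v_{5} ; sig = ⟨2 | 1 1⟩
  P={7,8}:  v_{7} + v_{8} = v_{0} + v_{2} ; sig = ⟨2 | 1 1⟩
  P={0,6}:  v_{0} + v_{6} = v_{2} + v_{4} + v_{5} ; sig = ⟨2 | 1 1 1⟩
  P={6,7}:  v_{6} + v_{7} = v_{1} + v_{2} + v_{4} ; sig = ⟨2 | 1 1 1⟩
  P={6,8}:  v_{6} + v_{8} = 2·v_{2} + v_{4} + 2·v_{5} ; sig = ⟨2 | 1 2 2⟩
  P={2,3,4}:  v_{2} + v_{3} + v_{4} = 0 ; sig = ⟨3 | 0⟩
  P={0,2,5}:  v_{0} + v_{2} + v_{5} = v_{8} ; sig = ⟨3 | 1⟩
  P={3,4,8}:  v_{3} + v_{4} + v_{8} = v_{0} + v_{5} ; sig = ⟨3 | 1 1⟩
  P={1,2,4,5}:  v_{1} + v_{2} + v_{4} + v_{5} = v_{6} ; sig = ⟨4 | 1⟩

Signatures (|P|; sorted positive RHS coefficients), sorted:
    ⟨2 | 0⟩
    ⟨2 | 0⟩
    ⟨2 | 1 1⟩
    ⟨2 | 1 1⟩
    ⟨2 | 1 1⟩
    ⟨2 | 1 1 1⟩
    ⟨2 | 1 1 1⟩
    ⟨2 | 1 2 2⟩
    ⟨3 | 0⟩
    ⟨3 | 1⟩
    ⟨3 | 1 1⟩
    ⟨4 | 1⟩


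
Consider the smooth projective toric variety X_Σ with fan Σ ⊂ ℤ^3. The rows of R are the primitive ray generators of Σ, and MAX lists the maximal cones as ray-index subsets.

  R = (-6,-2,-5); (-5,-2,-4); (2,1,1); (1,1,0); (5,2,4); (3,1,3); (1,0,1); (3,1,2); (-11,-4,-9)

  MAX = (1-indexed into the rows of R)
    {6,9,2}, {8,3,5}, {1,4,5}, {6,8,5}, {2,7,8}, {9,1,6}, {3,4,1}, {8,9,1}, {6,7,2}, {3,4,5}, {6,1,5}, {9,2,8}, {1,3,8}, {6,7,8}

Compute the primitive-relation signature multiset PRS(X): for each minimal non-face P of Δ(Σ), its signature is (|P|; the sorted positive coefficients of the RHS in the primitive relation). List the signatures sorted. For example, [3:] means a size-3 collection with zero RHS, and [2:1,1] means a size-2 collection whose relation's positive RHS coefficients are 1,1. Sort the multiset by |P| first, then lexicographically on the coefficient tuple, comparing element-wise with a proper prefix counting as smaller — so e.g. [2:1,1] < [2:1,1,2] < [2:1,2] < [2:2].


20 minimal non-faces of Δ(Σ) (on 9 rays):

  P={2,5}:  v_{2} + v_{5} = 0  ⟹  sig = [2:]
  P={1,2}:  v_{1} + v_{2} = v_{9}  ⟹  sig = [2:1]
  P={1,7}:  v_{1} + v_{7} = v_{2}  ⟹  sig = [2:1]
  P={3,6}:  v_{3} + v_{6} = v_{5}  ⟹  sig = [2:1]
  P={3,7}:  v_{3} + v_{7} = v_{8}  ⟹  sig = [2:1]
  P={4,7}:  v_{4} + v_{7} = v_{3}  ⟹  sig = [2:1]
  P={5,9}:  v_{5} + v_{9} = v_{1}  ⟹  sig = [2:1]
  P={2,3}:  v_{2} + v_{3} = v_{1} + v_{8}  ⟹  sig = [2:1,1]
  P={2,4}:  v_{2} + v_{4} = v_{1} + v_{3}  ⟹  sig = [2:1,1]
  P={5,7}:  v_{5} + v_{7} = v_{6} + v_{8}  ⟹  sig = [2:1,1]
  P={3,9}:  v_{3} + v_{9} = 2·v_{1} + v_{8}  ⟹  sig = [2:1,2]
  P={4,6}:  v_{4} + v_{6} = v_{1} + 2·v_{5}  ⟹  sig = [2:1,2]
  P={4,9}:  v_{4} + v_{9} = 2·v_{1} + v_{3}  ⟹  sig = [2:1,2]
  P={4,8}:  v_{4} + v_{8} = 2·v_{3}  ⟹  sig = [2:2]
  P={7,9}:  v_{7} + v_{9} = 2·v_{2}  ⟹  sig = [2:2]
  P={1,6,8}:  v_{1} + v_{6} + v_{8} = 0  ⟹  sig = [3:]
  P={1,3,5}:  v_{1} + v_{3} + v_{5} = v_{4}  ⟹  sig = [3:1]
  P={1,5,8}:  v_{1} + v_{5} + v_{8} = v_{3}  ⟹  sig = [3:1]
  P={2,6,8}:  v_{2} + v_{6} + v_{8} = v_{7}  ⟹  sig = [3:1]
  P={6,8,9}:  v_{6} + v_{8} + v_{9} = v_{2}  ⟹  sig = [3:1]

Sorted signature multiset PRS(X):
    [2:]
    [2:1]
    [2:1]
    [2:1]
    [2:1]
    [2:1]
    [2:1]
    [2:1,1]
    [2:1,1]
    [2:1,1]
    [2:1,2]
    [2:1,2]
    [2:1,2]
    [2:2]
    [2:2]
    [3:]
    [3:1]
    [3:1]
    [3:1]
    [3:1]


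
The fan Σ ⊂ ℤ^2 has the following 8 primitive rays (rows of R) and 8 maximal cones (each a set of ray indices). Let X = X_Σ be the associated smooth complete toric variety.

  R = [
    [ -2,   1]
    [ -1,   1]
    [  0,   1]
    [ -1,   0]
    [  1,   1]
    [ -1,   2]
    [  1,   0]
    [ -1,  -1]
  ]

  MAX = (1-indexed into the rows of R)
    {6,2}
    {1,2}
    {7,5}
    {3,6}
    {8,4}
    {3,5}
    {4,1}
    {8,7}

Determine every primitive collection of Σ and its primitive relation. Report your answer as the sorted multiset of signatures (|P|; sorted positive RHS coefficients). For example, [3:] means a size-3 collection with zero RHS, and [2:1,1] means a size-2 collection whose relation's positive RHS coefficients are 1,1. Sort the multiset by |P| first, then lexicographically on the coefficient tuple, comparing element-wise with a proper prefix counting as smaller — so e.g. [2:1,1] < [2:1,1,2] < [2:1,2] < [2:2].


Σ has 20 primitive collections:

  {4,7}:  v_{4} + v_{7} = 0  →  sig = [2:]
  {5,8}:  v_{5} + v_{8} = 0  →  sig = [2:]
  {1,5}:  v_{1} + v_{5} = v_{6}  →  sig = [2:1]
  {1,7}:  v_{1} + v_{7} = v_{2}  →  sig = [2:1]
  {2,3}:  v_{2} + v_{3} = v_{6}  →  sig = [2:1]
  {2,4}:  v_{2} + v_{4} = v_{1}  →  sig = [2:1]
  {2,7}:  v_{2} + v_{7} = v_{3}  →  sig = [2:1]
  {3,4}:  v_{3} + v_{4} = v_{2}  →  sig = [2:1]
  {3,7}:  v_{3} + v_{7} = v_{5}  →  sig = [2:1]
  {3,8}:  v_{3} + v_{8} = v_{4}  →  sig = [2:1]
  {4,5}:  v_{4} + v_{5} = v_{3}  →  sig = [2:1]
  {6,8}:  v_{6} + v_{8} = v_{1}  →  sig = [2:1]
  {1,3}:  v_{1} + v_{3} = 2·v_{2}  →  sig = [2:2]
  {2,5}:  v_{2} + v_{5} = 2·v_{3}  →  sig = [2:2]
  {2,8}:  v_{2} + v_{8} = 2·v_{4}  →  sig = [2:2]
  {4,6}:  v_{4} + v_{6} = 2·v_{2}  →  sig = [2:2]
  {6,7}:  v_{6} + v_{7} = 2·v_{3}  →  sig = [2:2]
  {1,6}:  v_{1} + v_{6} = 3·v_{2}  →  sig = [2:3]
  {1,8}:  v_{1} + v_{8} = 3·v_{4}  →  sig = [2:3]
  {5,6}:  v_{5} + v_{6} = 3·v_{3}  →  sig = [2:3]

Hence PRS(X_Σ) =
{ [2:] ×2,  [2:1] ×10,  [2:2] ×5,  [2:3] ×3 }


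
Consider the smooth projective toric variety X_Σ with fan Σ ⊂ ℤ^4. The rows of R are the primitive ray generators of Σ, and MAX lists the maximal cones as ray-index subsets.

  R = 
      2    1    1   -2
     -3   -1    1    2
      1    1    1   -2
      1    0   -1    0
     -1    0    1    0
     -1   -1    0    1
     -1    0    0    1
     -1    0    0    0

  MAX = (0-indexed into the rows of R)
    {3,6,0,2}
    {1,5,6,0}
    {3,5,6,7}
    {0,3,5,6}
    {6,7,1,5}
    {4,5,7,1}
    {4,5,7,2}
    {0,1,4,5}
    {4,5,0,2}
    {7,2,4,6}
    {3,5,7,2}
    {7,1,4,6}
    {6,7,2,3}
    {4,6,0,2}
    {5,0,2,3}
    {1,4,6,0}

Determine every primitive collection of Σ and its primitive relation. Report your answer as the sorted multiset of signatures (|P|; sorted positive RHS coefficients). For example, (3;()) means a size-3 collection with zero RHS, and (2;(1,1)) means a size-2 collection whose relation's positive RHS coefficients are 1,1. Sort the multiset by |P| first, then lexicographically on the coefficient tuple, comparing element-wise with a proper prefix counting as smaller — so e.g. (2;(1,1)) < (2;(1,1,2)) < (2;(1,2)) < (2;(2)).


The 6 primitive collections of Σ (r=8, n=4):

  {3,4}:  v_{3} + v_{4} = 0  →  sig = (2;())
  {0,7}:  v_{0} + v_{7} = v_{2}  →  sig = (2;(1))
  {1,3}:  v_{1} + v_{3} = v_{5} + v_{6}  →  sig = (2;(1,1))
  {1,2}:  v_{1} + v_{2} = 2·v_{4}  →  sig = (2;(2))
  {2,5,6}:  v_{2} + v_{5} + v_{6} = v_{4}  →  sig = (3;(1))
  {4,5,6}:  v_{4} + v_{5} + v_{6} = v_{1}  →  sig = (3;(1))

Hence PRS(X_Σ) =
{ (2;()),  (2;(1)),  (2;(1,1)),  (2;(2)),  (3;(1)) ×2 }


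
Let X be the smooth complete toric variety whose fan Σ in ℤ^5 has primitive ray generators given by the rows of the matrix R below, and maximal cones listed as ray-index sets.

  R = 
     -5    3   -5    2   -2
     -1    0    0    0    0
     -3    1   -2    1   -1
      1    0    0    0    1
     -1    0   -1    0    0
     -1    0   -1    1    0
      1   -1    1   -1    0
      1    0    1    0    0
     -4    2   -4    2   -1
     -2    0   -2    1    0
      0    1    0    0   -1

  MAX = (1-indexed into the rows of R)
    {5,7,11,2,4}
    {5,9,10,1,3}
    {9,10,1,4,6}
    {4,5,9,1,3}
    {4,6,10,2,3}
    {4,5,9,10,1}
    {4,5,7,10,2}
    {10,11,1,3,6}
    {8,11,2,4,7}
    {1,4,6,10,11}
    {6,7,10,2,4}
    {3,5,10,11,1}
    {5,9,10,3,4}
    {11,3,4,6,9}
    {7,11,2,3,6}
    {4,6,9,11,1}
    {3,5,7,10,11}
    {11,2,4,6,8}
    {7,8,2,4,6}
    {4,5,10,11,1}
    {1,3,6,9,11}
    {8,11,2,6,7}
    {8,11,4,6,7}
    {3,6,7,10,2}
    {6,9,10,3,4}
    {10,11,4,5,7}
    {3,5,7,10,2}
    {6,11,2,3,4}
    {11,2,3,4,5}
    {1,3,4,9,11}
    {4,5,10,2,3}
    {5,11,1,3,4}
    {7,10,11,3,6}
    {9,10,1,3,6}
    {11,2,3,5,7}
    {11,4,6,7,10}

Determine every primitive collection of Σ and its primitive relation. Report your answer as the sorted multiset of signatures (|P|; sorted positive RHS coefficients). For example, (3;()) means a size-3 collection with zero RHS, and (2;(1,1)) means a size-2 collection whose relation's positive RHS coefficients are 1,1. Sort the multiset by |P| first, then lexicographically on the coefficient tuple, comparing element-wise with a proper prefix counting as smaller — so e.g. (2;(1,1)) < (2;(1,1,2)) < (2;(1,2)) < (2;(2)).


Minimal non-faces — 18 found among 11 rays, 36 max cones:

  P = {5,8}:  v_{5} + v_{8} = 0 ; sig = (2;())
  P = {5,6}:  v_{5} + v_{6} = v_{10} ; sig = (2;(1))
  P = {8,10}:  v_{8} + v_{10} = v_{6} ; sig = (2;(1))
  P = {1,8}:  v_{1} + v_{8} = v_{9} + v_{11} ; sig = (2;(1,1))
  P = {3,8}:  v_{3} + v_{8} = v_{2} + v_{6} + v_{11} ; sig = (2;(1,1,1))
  P = {7,9}:  v_{7} + v_{9} = v_{5} + v_{10} + v_{11} ; sig = (2;(1,1,1))
  P = {8,9}:  v_{8} + v_{9} = v_{3} + v_{4} + v_{6} + v_{11} ; sig = (2;(1,1,1,1))
  P = {1,2}:  v_{1} + v_{2} = 2·v_{3} + v_{4} + v_{5} + v_{11} ; sig = (2;(1,1,1,2))
  P = {2,9}:  v_{2} + v_{9} = 2·v_{3} + v_{4} ; sig = (2;(1,2))
  P = {1,7}:  v_{1} + v_{7} = 2·v_{5} + v_{10} + 2·v_{11} ; sig = (2;(1,2,2))
  P = {2,10,11}:  v_{2} + v_{10} + v_{11} = v_{3} ; sig = (3;(1))
  P = {3,4,7}:  v_{3} + v_{4} + v_{7} = v_{5} ; sig = (3;(1))
  P = {5,9,11}:  v_{5} + v_{9} + v_{11} = v_{1} ; sig = (3;(1))
  P = {9,10,11}:  v_{9} + v_{10} + v_{11} = v_{1} + v_{6} ; sig = (3;(1,1))
  P = {3,4,10,11}:  v_{3} + v_{4} + v_{10} + v_{11} = v_{9} ; sig = (4;(1))
  P = {1,3,4,10}:  v_{1} + v_{3} + v_{4} + v_{10} = v_{5} + 2·v_{9} ; sig = (4;(1,2))
  P = {1,3,4,6}:  v_{1} + v_{3} + v_{4} + v_{6} = 2·v_{9} ; sig = (4;(2))
  P = {2,4,6,7,11}:  v_{2} + v_{4} + v_{6} + v_{7} + v_{11} = 0 ; sig = (5;())

so the primitive-relation signature multiset is
[(2;()), (2;(1)), (2;(1)), (2;(1,1)), (2;(1,1,1)), (2;(1,1,1)), (2;(1,1,1,1)), (2;(1,1,1,2)), (2;(1,2)), (2;(1,2,2)), (3;(1)), (3;(1)), (3;(1)), (3;(1,1)), (4;(1)), (4;(1,2)), (4;(2)), (5;())]


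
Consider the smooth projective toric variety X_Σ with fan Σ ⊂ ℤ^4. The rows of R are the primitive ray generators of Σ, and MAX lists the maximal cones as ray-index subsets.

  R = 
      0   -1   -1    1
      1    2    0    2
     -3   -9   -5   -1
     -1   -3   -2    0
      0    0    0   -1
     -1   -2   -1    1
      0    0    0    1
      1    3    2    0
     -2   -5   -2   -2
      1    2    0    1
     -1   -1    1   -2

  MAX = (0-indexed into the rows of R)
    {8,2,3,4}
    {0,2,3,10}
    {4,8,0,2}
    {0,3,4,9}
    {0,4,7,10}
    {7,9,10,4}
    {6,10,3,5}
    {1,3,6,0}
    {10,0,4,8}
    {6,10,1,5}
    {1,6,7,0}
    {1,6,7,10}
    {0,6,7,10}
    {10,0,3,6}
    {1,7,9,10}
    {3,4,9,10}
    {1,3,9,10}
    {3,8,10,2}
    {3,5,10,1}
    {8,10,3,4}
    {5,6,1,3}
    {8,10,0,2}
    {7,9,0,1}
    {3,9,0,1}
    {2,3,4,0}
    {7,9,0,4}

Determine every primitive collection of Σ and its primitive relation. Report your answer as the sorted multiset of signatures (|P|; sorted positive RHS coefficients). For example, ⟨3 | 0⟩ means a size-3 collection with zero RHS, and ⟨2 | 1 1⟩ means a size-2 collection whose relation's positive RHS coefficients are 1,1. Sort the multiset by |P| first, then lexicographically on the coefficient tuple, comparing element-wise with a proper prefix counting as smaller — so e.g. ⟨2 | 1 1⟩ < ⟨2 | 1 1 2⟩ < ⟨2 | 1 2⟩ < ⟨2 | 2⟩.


The 24 primitive collections of Σ (r=11, n=4):

  P={3,7}:  v_{3} + v_{7} = 0 — sig = ⟨2 | 0⟩
  P={4,6}:  v_{4} + v_{6} = 0 — sig = ⟨2 | 0⟩
  P={1,4}:  v_{1} + v_{4} = v_{9} — sig = ⟨2 | 1⟩
  P={1,8}:  v_{1} + v_{8} = v_{3} — sig = ⟨2 | 1⟩
  P={6,9}:  v_{6} + v_{9} = v_{1} — sig = ⟨2 | 1⟩
  P={2,7}:  v_{2} + v_{7} = v_{0} + v_{8} — sig = ⟨2 | 1 1⟩
  P={8,9}:  v_{8} + v_{9} = v_{3} + v_{4} — sig = ⟨2 | 1 1⟩
  P={4,5}:  v_{4} + v_{5} = v_{1} + v_{3} + v_{10} — sig = ⟨2 | 1 1 1⟩
  P={5,7}:  v_{5} + v_{7} = v_{1} + v_{6} + v_{10} — sig = ⟨2 | 1 1 1⟩
  P={6,8}:  v_{6} + v_{8} = v_{0} + v_{3} + v_{10} — sig = ⟨2 | 1 1 1⟩
  P={7,8}:  v_{7} + v_{8} = v_{0} + v_{4} + v_{10} — sig = ⟨2 | 1 1 1⟩
  P={2,5}:  v_{2} + v_{5} = v_{0} + 3·v_{3} + v_{6} + v_{10} — sig = ⟨2 | 1 1 1 3⟩
  P={2,9}:  v_{2} + v_{9} = v_{0} + 2·v_{3} + v_{4} — sig = ⟨2 | 1 1 2⟩
  P={5,8}:  v_{5} + v_{8} = 2·v_{3} + v_{6} + v_{10} — sig = ⟨2 | 1 1 2⟩
  P={5,9}:  v_{5} + v_{9} = 2·v_{1} + v_{3} + v_{10} — sig = ⟨2 | 1 1 2⟩
  P={0,5}:  v_{0} + v_{5} = v_{3} + 2·v_{6} — sig = ⟨2 | 1 2⟩
  P={1,2}:  v_{1} + v_{2} = v_{0} + 2·v_{3} — sig = ⟨2 | 1 2⟩
  P={2,6}:  v_{2} + v_{6} = 2·v_{0} + 2·v_{3} + v_{10} — sig = ⟨2 | 1 2 2⟩
  P={0,9,10}:  v_{0} + v_{9} + v_{10} = 0 — sig = ⟨3 | 0⟩
  P={0,1,10}:  v_{0} + v_{1} + v_{10} = v_{6} — sig = ⟨3 | 1⟩
  P={0,3,8}:  v_{0} + v_{3} + v_{8} = v_{2} — sig = ⟨3 | 1⟩
  P={2,4,10}:  v_{2} + v_{4} + v_{10} = 2·v_{8} — sig = ⟨3 | 2⟩
  P={0,3,4,10}:  v_{0} + v_{3} + v_{4} + v_{10} = v_{8} — sig = ⟨4 | 1⟩
  P={1,3,6,10}:  v_{1} + v_{3} + v_{6} + v_{10} = v_{5} — sig = ⟨4 | 1⟩

Sorted signature multiset PRS(X):
[⟨2 | 0⟩, ⟨2 | 0⟩, ⟨2 | 1⟩, ⟨2 | 1⟩, ⟨2 | 1⟩, ⟨2 | 1 1⟩, ⟨2 | 1 1⟩, ⟨2 | 1 1 1⟩, ⟨2 | 1 1 1⟩, ⟨2 | 1 1 1⟩, ⟨2 | 1 1 1⟩, ⟨2 | 1 1 1 3⟩, ⟨2 | 1 1 2⟩, ⟨2 | 1 1 2⟩, ⟨2 | 1 1 2⟩, ⟨2 | 1 2⟩, ⟨2 | 1 2⟩, ⟨2 | 1 2 2⟩, ⟨3 | 0⟩, ⟨3 | 1⟩, ⟨3 | 1⟩, ⟨3 | 2⟩, ⟨4 | 1⟩, ⟨4 | 1⟩]


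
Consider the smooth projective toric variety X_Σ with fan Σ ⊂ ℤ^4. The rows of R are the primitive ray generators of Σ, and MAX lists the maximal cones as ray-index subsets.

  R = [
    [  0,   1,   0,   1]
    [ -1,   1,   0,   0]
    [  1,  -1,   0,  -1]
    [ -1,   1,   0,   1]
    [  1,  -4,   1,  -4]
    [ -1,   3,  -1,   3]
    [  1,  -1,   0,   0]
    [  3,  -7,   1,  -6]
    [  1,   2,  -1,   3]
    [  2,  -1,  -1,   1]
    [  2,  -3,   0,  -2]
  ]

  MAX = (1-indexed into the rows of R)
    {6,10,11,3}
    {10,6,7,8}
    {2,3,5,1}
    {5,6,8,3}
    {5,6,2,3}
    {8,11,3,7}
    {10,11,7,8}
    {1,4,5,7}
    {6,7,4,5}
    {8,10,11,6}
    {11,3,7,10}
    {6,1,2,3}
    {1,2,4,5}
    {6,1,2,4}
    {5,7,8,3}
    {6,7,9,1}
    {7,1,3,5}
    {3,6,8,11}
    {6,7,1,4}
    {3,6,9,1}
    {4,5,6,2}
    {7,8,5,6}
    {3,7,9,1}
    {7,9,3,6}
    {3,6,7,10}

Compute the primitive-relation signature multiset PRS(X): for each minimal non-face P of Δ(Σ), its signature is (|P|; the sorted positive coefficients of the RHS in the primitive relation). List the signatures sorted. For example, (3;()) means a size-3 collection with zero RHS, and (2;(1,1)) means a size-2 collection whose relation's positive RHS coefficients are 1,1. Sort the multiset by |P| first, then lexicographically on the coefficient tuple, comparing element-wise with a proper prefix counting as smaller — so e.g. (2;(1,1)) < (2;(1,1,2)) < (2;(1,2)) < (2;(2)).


25 minimal non-faces of Δ(Σ) (on 11 rays):

  • {2,7}:  v_{2} + v_{7} = 0  ⟹  sig = (2;())
  • {3,4}:  v_{3} + v_{4} = 0  ⟹  sig = (2;())
  • {5,11}:  v_{5} + v_{11} = v_{8}  ⟹  sig = (2;(1))
  • {1,11}:  v_{1} + v_{11} = v_{3} + v_{7}  ⟹  sig = (2;(1,1))
  • {2,10}:  v_{2} + v_{10} = v_{6} + v_{11}  ⟹  sig = (2;(1,1))
  • {5,9}:  v_{5} + v_{9} = v_{3} + v_{7}  ⟹  sig = (2;(1,1))
  • {1,8}:  v_{1} + v_{8} = v_{3} + v_{5} + v_{7}  ⟹  sig = (2;(1,1,1))
  • {2,9}:  v_{2} + v_{9} = v_{1} + v_{3} + v_{6}  ⟹  sig = (2;(1,1,1))
  • {2,11}:  v_{2} + v_{11} = v_{3} + v_{5} + v_{6}  ⟹  sig = (2;(1,1,1))
  • {4,9}:  v_{4} + v_{9} = v_{1} + v_{6} + v_{7}  ⟹  sig = (2;(1,1,1))
  • {4,11}:  v_{4} + v_{11} = v_{5} + v_{6} + v_{7}  ⟹  sig = (2;(1,1,1))
  • {5,10}:  v_{5} + v_{10} = v_{6} + v_{7} + v_{8}  ⟹  sig = (2;(1,1,1))
  • {8,9}:  v_{8} + v_{9} = v_{3} + v_{7} + v_{11}  ⟹  sig = (2;(1,1,1))
  • {1,10}:  v_{1} + v_{10} = v_{3} + v_{6} + 2·v_{7}  ⟹  sig = (2;(1,1,2))
  • {2,8}:  v_{2} + v_{8} = v_{3} + 2·v_{5} + v_{6}  ⟹  sig = (2;(1,1,2))
  • {4,8}:  v_{4} + v_{8} = 2·v_{5} + v_{6} + v_{7}  ⟹  sig = (2;(1,1,2))
  • {4,10}:  v_{4} + v_{10} = v_{5} + 2·v_{6} + 2·v_{7}  ⟹  sig = (2;(1,2,2))
  • {9,11}:  v_{9} + v_{11} = 2·v_{3} + v_{6} + 2·v_{7}  ⟹  sig = (2;(1,2,2))
  • {9,10}:  v_{9} + v_{10} = 2·v_{3} + 2·v_{6} + 3·v_{7}  ⟹  sig = (2;(2,2,3))
  • {1,5,6}:  v_{1} + v_{5} + v_{6} = 0  ⟹  sig = (3;())
  • {6,7,11}:  v_{6} + v_{7} + v_{11} = v_{10}  ⟹  sig = (3;(1))
  • {3,8,10}:  v_{3} + v_{8} + v_{10} = 3·v_{11}  ⟹  sig = (3;(3))
  • {1,3,6,7}:  v_{1} + v_{3} + v_{6} + v_{7} = v_{9}  ⟹  sig = (4;(1))
  • {3,5,6,7}:  v_{3} + v_{5} + v_{6} + v_{7} = v_{11}  ⟹  sig = (4;(1))
  • {3,6,7,8}:  v_{3} + v_{6} + v_{7} + v_{8} = 2·v_{11}  ⟹  sig = (4;(2))

Signatures (|P|; sorted positive RHS coefficients), sorted:
[(2;()), (2;()), (2;(1)), (2;(1,1)), (2;(1,1)), (2;(1,1)), (2;(1,1,1)), (2;(1,1,1)), (2;(1,1,1)), (2;(1,1,1)), (2;(1,1,1)), (2;(1,1,1)), (2;(1,1,1)), (2;(1,1,2)), (2;(1,1,2)), (2;(1,1,2)), (2;(1,2,2)), (2;(1,2,2)), (2;(2,2,3)), (3;()), (3;(1)), (3;(3)), (4;(1)), (4;(1)), (4;(2))]
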